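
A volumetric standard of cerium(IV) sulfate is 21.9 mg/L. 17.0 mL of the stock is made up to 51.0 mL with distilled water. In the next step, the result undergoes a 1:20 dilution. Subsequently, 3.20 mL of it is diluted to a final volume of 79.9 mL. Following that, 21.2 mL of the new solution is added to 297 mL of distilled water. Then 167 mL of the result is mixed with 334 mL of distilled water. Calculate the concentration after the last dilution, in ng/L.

325 ng/L

Overall dilution factor = 3 × 20 × 24.97 × 15.01 × 3 = 6.75 × 10⁴.
21.9 mg/L / 6.75 × 10⁴ = 3.25 × 10⁻⁴ mg/L = 325 ng/L.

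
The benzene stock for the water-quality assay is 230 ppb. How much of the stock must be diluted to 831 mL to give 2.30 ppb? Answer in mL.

8.31 mL

V₁ = C₂V₂/C₁ = 2.30 × 831 / 230 = 8.31 mL.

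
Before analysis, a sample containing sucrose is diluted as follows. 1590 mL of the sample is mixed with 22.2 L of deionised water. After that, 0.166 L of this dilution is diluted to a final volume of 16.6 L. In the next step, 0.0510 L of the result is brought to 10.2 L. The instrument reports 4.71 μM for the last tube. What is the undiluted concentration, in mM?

Overall dilution factor = 14.96 × 100 × 200 = 2.99 × 10⁵.
Original = 4.71 μM × 2.99 × 10⁵ = 1.41 × 10⁶ μM = 1410 mM.

1410 mM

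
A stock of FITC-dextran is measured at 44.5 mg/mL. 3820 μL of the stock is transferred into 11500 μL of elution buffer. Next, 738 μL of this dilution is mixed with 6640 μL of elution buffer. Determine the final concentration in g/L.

1.11 g/L

Overall dilution factor = 4.010 × 9.997 = 40.1.
44.5 mg/mL / 40.1 = 1.11 mg/mL = 1.11 g/L.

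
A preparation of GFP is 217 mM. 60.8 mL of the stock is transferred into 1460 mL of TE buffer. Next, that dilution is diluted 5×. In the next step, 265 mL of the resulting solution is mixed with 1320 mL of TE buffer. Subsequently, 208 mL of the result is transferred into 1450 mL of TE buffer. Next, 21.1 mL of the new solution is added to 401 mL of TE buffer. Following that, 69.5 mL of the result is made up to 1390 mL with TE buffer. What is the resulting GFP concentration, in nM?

91.0 nM

Overall dilution factor = 25.01 × 5 × 5.981 × 7.971 × 20.00 × 20 = 2.39 × 10⁶.
217 mM / 2.39 × 10⁶ = 9.10 × 10⁻⁵ mM = 91.0 nM.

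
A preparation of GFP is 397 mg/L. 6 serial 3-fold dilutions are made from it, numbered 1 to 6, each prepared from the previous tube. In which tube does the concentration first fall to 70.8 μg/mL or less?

Tube n has concentration 397 mg/L / 3ⁿ.
Need 3ⁿ ≥ 397 mg/L / 70.8 μg/mL = 5.61, so n ≥ 1.57.
First such tube: n = 2.

tube 2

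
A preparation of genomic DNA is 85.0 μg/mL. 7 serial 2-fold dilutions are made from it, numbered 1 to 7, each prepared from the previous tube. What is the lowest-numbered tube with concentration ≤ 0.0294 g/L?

tube 2

Tube n has concentration 85.0 μg/mL / 2ⁿ.
Need 2ⁿ ≥ 85.0 μg/mL / 0.0294 g/L = 2.89, so n ≥ 1.53.
First such tube: n = 2.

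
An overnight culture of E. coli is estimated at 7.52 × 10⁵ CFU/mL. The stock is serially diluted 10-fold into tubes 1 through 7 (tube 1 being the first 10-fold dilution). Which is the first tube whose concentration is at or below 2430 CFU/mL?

Tube n has concentration 7.52 × 10⁵ CFU/mL / 10ⁿ.
Need 10ⁿ ≥ 7.52 × 10⁵ CFU/mL / 2430 CFU/mL = 309, so n ≥ 2.49.
First such tube: n = 3.

tube 3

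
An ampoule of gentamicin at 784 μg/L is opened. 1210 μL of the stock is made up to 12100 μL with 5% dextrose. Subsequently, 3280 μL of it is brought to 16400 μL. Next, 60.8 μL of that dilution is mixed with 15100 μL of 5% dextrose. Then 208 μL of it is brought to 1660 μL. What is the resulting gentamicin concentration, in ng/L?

7.88 ng/L

Overall dilution factor = 10 × 5 × 249.4 × 7.981 = 9.95 × 10⁴.
784 μg/L / 9.95 × 10⁴ = 7.88 × 10⁻³ μg/L = 7.88 ng/L.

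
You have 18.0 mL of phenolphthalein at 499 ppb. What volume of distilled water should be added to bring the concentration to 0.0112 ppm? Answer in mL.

784 mL

0.0112 ppm = 11.2 ppb.
V₂ = C₁V₁/C₂ = 499 × 18.0 / 11.2 = 802 mL.
Diluent to add = V₂ − V₁ = 802 − 18.0 = 784 mL.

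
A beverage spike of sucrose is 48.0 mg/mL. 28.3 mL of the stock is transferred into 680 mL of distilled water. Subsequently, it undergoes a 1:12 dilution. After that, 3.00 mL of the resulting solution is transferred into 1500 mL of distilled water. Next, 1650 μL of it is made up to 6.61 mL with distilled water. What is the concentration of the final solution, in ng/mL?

Overall dilution factor = 25.03 × 12 × 501 × 4.006 = 6.03 × 10⁵.
48.0 mg/mL / 6.03 × 10⁵ = 7.96 × 10⁻⁵ mg/mL = 79.6 ng/mL.

79.6 ng/mL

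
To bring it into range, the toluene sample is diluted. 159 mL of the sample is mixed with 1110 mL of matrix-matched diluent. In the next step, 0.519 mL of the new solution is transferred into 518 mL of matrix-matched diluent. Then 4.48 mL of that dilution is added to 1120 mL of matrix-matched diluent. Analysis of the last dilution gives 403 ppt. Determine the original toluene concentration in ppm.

Overall dilution factor = 7.981 × 999.1 × 251 = 2.00 × 10⁶.
Original = 403 ppt × 2.00 × 10⁶ = 8.07 × 10⁸ ppt = 807 ppm.

807 ppm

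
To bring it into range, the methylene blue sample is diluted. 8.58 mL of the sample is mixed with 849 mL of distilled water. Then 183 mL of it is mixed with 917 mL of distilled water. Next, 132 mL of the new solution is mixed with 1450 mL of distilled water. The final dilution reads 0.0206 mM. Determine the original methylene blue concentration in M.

Overall dilution factor = 99.95 × 6.011 × 11.98 = 7200.
Original = 0.0206 mM × 7200 = 148 mM = 0.148 M.

0.148 M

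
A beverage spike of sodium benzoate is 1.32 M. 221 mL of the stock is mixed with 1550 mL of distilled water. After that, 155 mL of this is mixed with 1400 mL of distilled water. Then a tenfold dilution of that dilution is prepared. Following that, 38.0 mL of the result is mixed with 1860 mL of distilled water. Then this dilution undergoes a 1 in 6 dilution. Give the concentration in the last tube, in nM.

Overall dilution factor = 8.014 × 10.03 × 10 × 49.95 × 6 = 2.41 × 10⁵.
1.32 M / 2.41 × 10⁵ = 5.48 × 10⁻⁶ M = 5480 nM.

5480 nM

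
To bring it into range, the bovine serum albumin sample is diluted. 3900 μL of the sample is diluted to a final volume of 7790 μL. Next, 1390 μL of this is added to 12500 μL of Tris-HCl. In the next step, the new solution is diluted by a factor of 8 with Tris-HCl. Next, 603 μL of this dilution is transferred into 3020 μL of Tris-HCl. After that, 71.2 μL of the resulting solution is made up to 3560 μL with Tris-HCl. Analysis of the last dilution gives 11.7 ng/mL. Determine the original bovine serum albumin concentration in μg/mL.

Overall dilution factor = 1.997 × 9.993 × 8 × 6.008 × 50 = 4.80 × 10⁴.
Original = 11.7 ng/mL × 4.80 × 10⁴ = 5.61 × 10⁵ ng/mL = 561 μg/mL.

561 μg/mL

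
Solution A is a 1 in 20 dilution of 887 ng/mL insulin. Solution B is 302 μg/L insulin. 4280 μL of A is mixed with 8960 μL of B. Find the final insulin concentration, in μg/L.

C_A = 887 ng/mL / 20 = 44.4 ng/mL.
C_B = 302 μg/L = 302 ng/mL.
C_mix = (C_A·V_A + C_B·V_B)/(V_A + V_B) = (44.4×4280 + 302×8960) / 13240 = 219 ng/mL = 219 μg/L.

219 μg/L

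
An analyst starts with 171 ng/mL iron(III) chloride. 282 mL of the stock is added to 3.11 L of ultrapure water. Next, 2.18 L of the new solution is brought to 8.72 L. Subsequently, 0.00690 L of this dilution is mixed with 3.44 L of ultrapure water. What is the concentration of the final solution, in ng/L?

7.11 ng/L

Overall dilution factor = 12.03 × 4 × 499.6 = 2.40 × 10⁴.
171 ng/mL / 2.40 × 10⁴ = 7.11 × 10⁻³ ng/mL = 7.11 ng/L.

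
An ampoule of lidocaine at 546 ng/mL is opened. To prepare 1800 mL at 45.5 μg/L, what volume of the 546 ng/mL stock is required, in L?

45.5 μg/L = 45.5 ng/mL.
V₁ = C₂V₂/C₁ = 45.5 × 1800 / 546 = 150 mL = 0.150 L.

0.150 L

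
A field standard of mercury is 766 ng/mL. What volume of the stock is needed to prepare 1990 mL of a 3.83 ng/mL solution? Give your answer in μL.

9950 μL

V₁ = C₂V₂/C₁ = 3.83 × 1990 / 766 = 9.95 mL = 9950 μL.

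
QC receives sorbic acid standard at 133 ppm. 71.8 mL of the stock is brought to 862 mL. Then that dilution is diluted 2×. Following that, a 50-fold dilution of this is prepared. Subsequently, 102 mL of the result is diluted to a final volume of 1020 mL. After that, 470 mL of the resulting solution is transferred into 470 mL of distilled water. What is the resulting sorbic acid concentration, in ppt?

5540 ppt

Overall dilution factor = 12.01 × 2 × 50 × 10 × 2 = 2.40 × 10⁴.
133 ppm / 2.40 × 10⁴ = 5.54 × 10⁻³ ppm = 5540 ppt.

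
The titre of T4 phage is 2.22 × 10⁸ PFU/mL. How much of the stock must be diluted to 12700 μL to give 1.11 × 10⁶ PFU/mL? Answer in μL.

63.5 μL

V₁ = C₂V₂/C₁ = 1.11 × 10⁶ × 12700 / 2.22 × 10⁸ = 63.5 μL.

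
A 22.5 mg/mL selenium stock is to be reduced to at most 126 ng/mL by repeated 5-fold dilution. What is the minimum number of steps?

8

Need 5ⁿ ≥ 1.79 × 10⁵, so n ≥ log(1.79 × 10⁵)/log(5) = 7.51.
Minimum whole steps: n = 8.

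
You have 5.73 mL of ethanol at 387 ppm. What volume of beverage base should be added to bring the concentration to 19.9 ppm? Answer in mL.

106 mL

V₂ = C₁V₁/C₂ = 387 × 5.73 / 19.9 = 111 mL.
Diluent to add = V₂ − V₁ = 111 − 5.73 = 106 mL.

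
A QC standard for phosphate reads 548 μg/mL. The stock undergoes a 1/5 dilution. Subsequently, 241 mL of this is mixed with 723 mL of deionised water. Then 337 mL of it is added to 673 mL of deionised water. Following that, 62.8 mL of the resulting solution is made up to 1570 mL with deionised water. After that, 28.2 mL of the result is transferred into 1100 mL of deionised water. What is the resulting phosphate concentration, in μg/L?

Overall dilution factor = 5 × 4 × 2.997 × 25 × 40.01 = 6.00 × 10⁴.
548 μg/mL / 6.00 × 10⁴ = 9.14 × 10⁻³ μg/mL = 9.14 μg/L.

9.14 μg/L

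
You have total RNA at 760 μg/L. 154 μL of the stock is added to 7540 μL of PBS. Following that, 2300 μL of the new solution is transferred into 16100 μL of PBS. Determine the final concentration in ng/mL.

1.90 ng/mL

Overall dilution factor = 49.96 × 8 = 400.
760 μg/L / 400 = 1.90 μg/L = 1.90 ng/mL.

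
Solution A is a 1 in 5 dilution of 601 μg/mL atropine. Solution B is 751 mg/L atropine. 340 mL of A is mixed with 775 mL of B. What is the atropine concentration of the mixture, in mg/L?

559 mg/L

C_A = 601 μg/mL / 5 = 120 μg/mL.
C_B = 751 mg/L = 751 μg/mL.
C_mix = (C_A·V_A + C_B·V_B)/(V_A + V_B) = (120×340 + 751×775) / 1115 = 559 μg/mL = 559 mg/L.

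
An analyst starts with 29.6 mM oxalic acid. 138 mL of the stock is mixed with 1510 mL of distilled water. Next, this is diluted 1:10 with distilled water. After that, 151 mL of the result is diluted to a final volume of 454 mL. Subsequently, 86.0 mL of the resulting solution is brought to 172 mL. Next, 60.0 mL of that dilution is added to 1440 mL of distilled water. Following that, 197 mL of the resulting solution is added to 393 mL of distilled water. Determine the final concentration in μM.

Overall dilution factor = 11.94 × 10 × 3.007 × 2 × 25 × 2.995 = 5.38 × 10⁴.
29.6 mM / 5.38 × 10⁴ = 5.51 × 10⁻⁴ mM = 0.551 μM.

0.551 μM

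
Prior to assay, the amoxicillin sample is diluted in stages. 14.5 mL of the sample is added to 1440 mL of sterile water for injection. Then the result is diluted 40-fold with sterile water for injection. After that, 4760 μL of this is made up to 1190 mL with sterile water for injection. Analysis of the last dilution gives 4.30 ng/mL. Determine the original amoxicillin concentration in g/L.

4.31 g/L

Overall dilution factor = 100.3 × 40 × 250 = 1.00 × 10⁶.
Original = 4.30 ng/mL × 1.00 × 10⁶ = 4.31 × 10⁶ ng/mL = 4.31 g/L.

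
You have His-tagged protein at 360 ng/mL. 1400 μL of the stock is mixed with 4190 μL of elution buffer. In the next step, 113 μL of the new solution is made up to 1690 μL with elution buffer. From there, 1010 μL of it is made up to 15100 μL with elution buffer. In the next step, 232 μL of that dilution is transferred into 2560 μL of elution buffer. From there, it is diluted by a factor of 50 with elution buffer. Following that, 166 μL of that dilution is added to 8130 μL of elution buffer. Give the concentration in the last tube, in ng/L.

Overall dilution factor = 3.993 × 14.96 × 14.95 × 12.03 × 50 × 49.98 = 2.68 × 10⁷.
360 ng/mL / 2.68 × 10⁷ = 1.34 × 10⁻⁵ ng/mL = 0.0134 ng/L.

0.0134 ng/L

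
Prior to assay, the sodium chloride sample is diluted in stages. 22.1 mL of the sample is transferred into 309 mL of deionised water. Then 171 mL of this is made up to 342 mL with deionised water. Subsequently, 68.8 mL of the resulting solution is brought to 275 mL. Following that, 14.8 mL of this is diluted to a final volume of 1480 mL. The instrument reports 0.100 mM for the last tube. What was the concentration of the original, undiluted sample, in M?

Overall dilution factor = 14.98 × 2 × 3.997 × 100 = 1.20 × 10⁴.
Original = 0.100 mM × 1.20 × 10⁴ = 1198 mM = 1.20 M.

1.20 M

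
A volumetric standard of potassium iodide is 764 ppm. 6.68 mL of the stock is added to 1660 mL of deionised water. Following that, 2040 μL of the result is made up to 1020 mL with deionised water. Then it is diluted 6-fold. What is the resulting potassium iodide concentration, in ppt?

Overall dilution factor = 249.5 × 500 × 6 = 7.49 × 10⁵.
764 ppm / 7.49 × 10⁵ = 1.02 × 10⁻³ ppm = 1020 ppt.

1020 ppt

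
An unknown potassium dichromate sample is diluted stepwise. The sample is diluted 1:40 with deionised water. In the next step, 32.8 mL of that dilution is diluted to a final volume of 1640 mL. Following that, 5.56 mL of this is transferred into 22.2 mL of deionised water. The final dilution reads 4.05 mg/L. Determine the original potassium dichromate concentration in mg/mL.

40.4 mg/mL

Overall dilution factor = 40 × 50 × 4.993 = 9986.
Original = 4.05 mg/L × 9986 = 4.04 × 10⁴ mg/L = 40.4 mg/mL.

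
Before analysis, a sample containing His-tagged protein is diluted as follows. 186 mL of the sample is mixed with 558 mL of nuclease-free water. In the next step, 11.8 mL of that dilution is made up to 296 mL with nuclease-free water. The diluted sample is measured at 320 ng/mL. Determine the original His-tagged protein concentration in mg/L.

32.1 mg/L

Overall dilution factor = 4 × 25.08 = 100.
Original = 320 ng/mL × 100 = 3.21 × 10⁴ ng/mL = 32.1 mg/L.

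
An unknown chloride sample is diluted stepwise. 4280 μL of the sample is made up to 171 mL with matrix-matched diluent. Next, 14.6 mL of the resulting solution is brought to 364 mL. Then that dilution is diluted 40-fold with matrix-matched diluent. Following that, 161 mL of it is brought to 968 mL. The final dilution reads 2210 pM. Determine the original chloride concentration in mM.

0.529 mM

Overall dilution factor = 39.95 × 24.93 × 40 × 6.012 = 2.40 × 10⁵.
Original = 2210 pM × 2.40 × 10⁵ = 5.29 × 10⁸ pM = 0.529 mM.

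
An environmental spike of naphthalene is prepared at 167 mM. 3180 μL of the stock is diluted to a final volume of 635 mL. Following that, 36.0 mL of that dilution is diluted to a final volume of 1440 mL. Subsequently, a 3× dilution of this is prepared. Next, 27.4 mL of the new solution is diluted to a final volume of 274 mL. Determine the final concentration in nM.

697 nM

Overall dilution factor = 199.7 × 40 × 3 × 10 = 2.40 × 10⁵.
167 mM / 2.40 × 10⁵ = 6.97 × 10⁻⁴ mM = 697 nM.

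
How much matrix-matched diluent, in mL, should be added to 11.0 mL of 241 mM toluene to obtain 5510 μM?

470 mL

5510 μM = 5.51 mM.
V₂ = C₁V₁/C₂ = 241 × 11.0 / 5.51 = 481 mL.
Diluent to add = V₂ − V₁ = 481 − 11.0 = 470 mL.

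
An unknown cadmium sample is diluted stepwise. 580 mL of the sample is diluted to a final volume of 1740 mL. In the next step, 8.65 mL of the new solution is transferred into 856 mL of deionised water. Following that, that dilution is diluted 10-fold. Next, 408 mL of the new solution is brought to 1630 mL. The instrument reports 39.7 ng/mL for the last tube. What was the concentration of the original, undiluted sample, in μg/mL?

476 μg/mL

Overall dilution factor = 3 × 99.96 × 10 × 3.995 = 1.20 × 10⁴.
Original = 39.7 ng/mL × 1.20 × 10⁴ = 4.76 × 10⁵ ng/mL = 476 μg/mL.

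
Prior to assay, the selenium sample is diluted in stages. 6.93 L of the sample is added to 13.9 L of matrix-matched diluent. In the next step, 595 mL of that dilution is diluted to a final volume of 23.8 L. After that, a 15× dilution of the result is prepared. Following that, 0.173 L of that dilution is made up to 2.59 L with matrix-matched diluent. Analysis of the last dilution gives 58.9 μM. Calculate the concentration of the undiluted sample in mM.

Overall dilution factor = 3.006 × 40 × 15 × 14.97 = 2.70 × 10⁴.
Original = 58.9 μM × 2.70 × 10⁴ = 1.59 × 10⁶ μM = 1590 mM.

1590 mM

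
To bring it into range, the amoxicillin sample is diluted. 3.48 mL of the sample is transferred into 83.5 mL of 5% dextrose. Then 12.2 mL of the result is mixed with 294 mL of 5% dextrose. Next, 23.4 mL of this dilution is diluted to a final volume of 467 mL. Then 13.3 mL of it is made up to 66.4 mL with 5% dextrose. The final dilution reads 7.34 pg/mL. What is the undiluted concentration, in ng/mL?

459 ng/mL

Overall dilution factor = 24.99 × 25.10 × 19.96 × 4.992 = 6.25 × 10⁴.
Original = 7.34 pg/mL × 6.25 × 10⁴ = 4.59 × 10⁵ pg/mL = 459 ng/mL.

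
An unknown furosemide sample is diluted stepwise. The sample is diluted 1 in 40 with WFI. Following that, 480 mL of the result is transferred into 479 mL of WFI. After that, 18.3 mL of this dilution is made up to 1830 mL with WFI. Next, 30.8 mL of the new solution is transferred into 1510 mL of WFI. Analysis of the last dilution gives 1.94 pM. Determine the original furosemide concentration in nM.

776 nM

Overall dilution factor = 40 × 1.998 × 100 × 50.03 = 4.00 × 10⁵.
Original = 1.94 pM × 4.00 × 10⁵ = 7.76 × 10⁵ pM = 776 nM.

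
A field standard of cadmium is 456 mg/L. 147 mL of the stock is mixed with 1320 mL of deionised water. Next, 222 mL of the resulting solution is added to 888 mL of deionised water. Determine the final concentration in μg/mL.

Overall dilution factor = 9.980 × 5 = 49.9.
456 mg/L / 49.9 = 9.14 mg/L = 9.14 μg/mL.

9.14 μg/mL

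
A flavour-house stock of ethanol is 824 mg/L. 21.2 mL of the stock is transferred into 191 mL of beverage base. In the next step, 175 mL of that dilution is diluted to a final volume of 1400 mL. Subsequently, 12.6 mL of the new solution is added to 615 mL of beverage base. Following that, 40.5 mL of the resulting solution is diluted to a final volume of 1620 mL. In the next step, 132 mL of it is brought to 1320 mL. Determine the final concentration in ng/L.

516 ng/L

Overall dilution factor = 10.01 × 8 × 49.81 × 40 × 10 = 1.60 × 10⁶.
824 mg/L / 1.60 × 10⁶ = 5.16 × 10⁻⁴ mg/L = 516 ng/L.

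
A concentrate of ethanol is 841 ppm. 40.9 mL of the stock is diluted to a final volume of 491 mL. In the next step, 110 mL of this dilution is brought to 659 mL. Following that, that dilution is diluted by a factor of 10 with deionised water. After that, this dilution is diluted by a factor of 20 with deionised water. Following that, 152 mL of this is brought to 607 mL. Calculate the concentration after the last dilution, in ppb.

Overall dilution factor = 12.00 × 5.991 × 10 × 20 × 3.993 = 5.74 × 10⁴.
841 ppm / 5.74 × 10⁴ = 0.0146 ppm = 14.6 ppb.

14.6 ppb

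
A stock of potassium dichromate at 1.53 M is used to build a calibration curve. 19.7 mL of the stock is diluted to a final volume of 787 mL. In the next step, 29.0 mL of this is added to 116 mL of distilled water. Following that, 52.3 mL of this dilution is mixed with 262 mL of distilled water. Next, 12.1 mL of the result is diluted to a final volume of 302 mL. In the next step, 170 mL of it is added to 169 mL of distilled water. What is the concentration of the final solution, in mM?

Overall dilution factor = 39.95 × 5 × 6.010 × 24.96 × 1.994 = 5.97 × 10⁴.
1.53 M / 5.97 × 10⁴ = 2.56 × 10⁻⁵ M = 0.0256 mM.

0.0256 mM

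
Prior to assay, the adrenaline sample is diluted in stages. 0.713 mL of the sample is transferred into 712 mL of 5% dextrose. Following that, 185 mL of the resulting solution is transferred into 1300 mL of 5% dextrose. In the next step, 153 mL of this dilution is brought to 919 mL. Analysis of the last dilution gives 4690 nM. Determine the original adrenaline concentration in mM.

Overall dilution factor = 999.6 × 8.027 × 6.007 = 4.82 × 10⁴.
Original = 4690 nM × 4.82 × 10⁴ = 2.26 × 10⁸ nM = 226 mM.

226 mM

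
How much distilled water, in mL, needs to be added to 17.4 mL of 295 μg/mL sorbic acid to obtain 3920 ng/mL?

1290 mL

3920 ng/mL = 3.92 μg/mL.
V₂ = C₁V₁/C₂ = 295 × 17.4 / 3.92 = 1309 mL.
Diluent to add = V₂ − V₁ = 1309 − 17.4 = 1290 mL.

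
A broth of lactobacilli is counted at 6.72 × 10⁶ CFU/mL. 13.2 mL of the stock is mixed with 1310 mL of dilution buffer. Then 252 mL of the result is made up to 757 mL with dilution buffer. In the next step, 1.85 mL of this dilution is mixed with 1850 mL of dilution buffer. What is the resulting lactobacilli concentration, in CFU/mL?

22.3 CFU/mL

Overall dilution factor = 100.2 × 3.004 × 1001 = 3.01 × 10⁵.
6.72 × 10⁶ CFU/mL / 3.01 × 10⁵ = 22.3 CFU/mL.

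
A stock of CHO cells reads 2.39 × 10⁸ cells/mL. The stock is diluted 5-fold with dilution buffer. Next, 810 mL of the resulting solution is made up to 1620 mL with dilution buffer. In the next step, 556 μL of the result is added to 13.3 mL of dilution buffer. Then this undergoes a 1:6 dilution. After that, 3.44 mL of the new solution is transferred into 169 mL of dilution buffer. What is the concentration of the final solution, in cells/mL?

3190 cells/mL

Overall dilution factor = 5 × 2 × 24.92 × 6 × 50.13 = 7.50 × 10⁴.
2.39 × 10⁸ cells/mL / 7.50 × 10⁴ = 3190 cells/mL.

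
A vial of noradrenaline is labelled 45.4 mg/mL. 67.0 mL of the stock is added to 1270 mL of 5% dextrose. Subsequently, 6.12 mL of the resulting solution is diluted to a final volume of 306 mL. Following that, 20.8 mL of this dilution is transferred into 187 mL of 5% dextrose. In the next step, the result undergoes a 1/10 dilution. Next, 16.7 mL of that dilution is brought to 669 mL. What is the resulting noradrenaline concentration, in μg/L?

11.4 μg/L

Overall dilution factor = 19.96 × 50 × 9.990 × 10 × 40.06 = 3.99 × 10⁶.
45.4 mg/mL / 3.99 × 10⁶ = 1.14 × 10⁻⁵ mg/mL = 11.4 μg/L.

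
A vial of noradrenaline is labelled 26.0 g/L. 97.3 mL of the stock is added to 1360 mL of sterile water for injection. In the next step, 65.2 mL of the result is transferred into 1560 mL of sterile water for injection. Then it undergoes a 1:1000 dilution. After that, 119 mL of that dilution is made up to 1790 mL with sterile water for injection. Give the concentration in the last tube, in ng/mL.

4.63 ng/mL

Overall dilution factor = 14.98 × 24.93 × 1000 × 15.04 = 5.62 × 10⁶.
26.0 g/L / 5.62 × 10⁶ = 4.63 × 10⁻⁶ g/L = 4.63 ng/mL.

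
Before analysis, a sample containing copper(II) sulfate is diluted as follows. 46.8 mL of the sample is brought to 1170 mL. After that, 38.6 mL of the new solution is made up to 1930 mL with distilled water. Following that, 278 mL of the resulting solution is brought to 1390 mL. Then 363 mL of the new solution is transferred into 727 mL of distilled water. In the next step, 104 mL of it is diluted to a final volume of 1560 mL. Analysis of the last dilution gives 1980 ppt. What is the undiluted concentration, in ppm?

557 ppm

Overall dilution factor = 25 × 50 × 5 × 3.003 × 15 = 2.82 × 10⁵.
Original = 1980 ppt × 2.82 × 10⁵ = 5.57 × 10⁸ ppt = 557 ppm.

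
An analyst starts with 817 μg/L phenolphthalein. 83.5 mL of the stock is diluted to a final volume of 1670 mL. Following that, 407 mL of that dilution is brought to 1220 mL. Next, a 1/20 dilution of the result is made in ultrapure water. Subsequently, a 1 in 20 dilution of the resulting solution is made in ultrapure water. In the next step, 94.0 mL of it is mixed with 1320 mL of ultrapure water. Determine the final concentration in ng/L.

Overall dilution factor = 20 × 2.998 × 20 × 20 × 15.04 = 3.61 × 10⁵.
817 μg/L / 3.61 × 10⁵ = 2.26 × 10⁻³ μg/L = 2.26 ng/L.

2.26 ng/L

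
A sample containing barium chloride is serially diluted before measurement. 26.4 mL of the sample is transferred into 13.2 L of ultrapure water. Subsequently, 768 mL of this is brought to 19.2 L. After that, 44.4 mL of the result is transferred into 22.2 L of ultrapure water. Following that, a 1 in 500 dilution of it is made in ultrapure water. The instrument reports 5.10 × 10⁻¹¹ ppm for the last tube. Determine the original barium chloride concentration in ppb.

160 ppb

Overall dilution factor = 501 × 25 × 501 × 500 = 3.14 × 10⁹.
Original = 5.10 × 10⁻¹¹ ppm × 3.14 × 10⁹ = 0.160 ppm = 160 ppb.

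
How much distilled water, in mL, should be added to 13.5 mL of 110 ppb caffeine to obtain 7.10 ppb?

V₂ = C₁V₁/C₂ = 110 × 13.5 / 7.10 = 209 mL.
Diluent to add = V₂ − V₁ = 209 − 13.5 = 196 mL.

196 mL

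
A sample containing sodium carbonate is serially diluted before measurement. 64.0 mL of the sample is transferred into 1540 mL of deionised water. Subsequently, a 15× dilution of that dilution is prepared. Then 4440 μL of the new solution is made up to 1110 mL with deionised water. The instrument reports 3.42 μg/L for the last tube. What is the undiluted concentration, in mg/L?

321 mg/L

Overall dilution factor = 25.06 × 15 × 250 = 9.40 × 10⁴.
Original = 3.42 μg/L × 9.40 × 10⁴ = 3.21 × 10⁵ μg/L = 321 mg/L.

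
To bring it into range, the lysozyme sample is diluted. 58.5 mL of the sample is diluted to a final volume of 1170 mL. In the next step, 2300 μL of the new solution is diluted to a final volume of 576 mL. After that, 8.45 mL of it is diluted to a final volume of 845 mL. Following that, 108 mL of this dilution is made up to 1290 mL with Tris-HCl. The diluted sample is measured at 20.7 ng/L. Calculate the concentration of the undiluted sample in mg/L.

Overall dilution factor = 20 × 250.4 × 100 × 11.94 = 5.98 × 10⁶.
Original = 20.7 ng/L × 5.98 × 10⁶ = 1.24 × 10⁸ ng/L = 124 mg/L.

124 mg/L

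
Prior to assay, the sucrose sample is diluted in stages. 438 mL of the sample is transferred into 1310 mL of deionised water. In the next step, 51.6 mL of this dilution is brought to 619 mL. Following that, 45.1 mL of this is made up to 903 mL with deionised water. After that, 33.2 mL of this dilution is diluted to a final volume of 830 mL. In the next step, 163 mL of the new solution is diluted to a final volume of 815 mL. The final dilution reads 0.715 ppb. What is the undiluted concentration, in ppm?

Overall dilution factor = 3.991 × 12.00 × 20.02 × 25 × 5 = 1.20 × 10⁵.
Original = 0.715 ppb × 1.20 × 10⁵ = 8.57 × 10⁴ ppb = 85.7 ppm.

85.7 ppm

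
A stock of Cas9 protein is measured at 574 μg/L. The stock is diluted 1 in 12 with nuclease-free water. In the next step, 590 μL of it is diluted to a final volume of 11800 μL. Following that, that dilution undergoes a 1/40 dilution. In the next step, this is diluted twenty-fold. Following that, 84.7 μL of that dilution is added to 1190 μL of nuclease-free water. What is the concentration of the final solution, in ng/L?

0.199 ng/L

Overall dilution factor = 12 × 20 × 40 × 20 × 15.05 = 2.89 × 10⁶.
574 μg/L / 2.89 × 10⁶ = 1.99 × 10⁻⁴ μg/L = 0.199 ng/L.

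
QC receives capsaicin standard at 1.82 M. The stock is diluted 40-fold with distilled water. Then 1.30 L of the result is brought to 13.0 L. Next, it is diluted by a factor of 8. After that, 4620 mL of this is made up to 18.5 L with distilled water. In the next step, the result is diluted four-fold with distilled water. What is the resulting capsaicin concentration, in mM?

0.0355 mM

Overall dilution factor = 40 × 10 × 8 × 4.004 × 4 = 5.13 × 10⁴.
1.82 M / 5.13 × 10⁴ = 3.55 × 10⁻⁵ M = 0.0355 mM.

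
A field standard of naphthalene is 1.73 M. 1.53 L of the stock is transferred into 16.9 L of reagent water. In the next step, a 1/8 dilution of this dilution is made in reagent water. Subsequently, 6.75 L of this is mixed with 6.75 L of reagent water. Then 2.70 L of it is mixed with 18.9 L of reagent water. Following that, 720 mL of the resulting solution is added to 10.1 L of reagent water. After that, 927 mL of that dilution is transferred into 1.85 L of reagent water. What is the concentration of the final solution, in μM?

24.9 μM

Overall dilution factor = 12.05 × 8 × 2 × 8 × 15.03 × 2.996 = 6.94 × 10⁴.
1.73 M / 6.94 × 10⁴ = 2.49 × 10⁻⁵ M = 24.9 μM.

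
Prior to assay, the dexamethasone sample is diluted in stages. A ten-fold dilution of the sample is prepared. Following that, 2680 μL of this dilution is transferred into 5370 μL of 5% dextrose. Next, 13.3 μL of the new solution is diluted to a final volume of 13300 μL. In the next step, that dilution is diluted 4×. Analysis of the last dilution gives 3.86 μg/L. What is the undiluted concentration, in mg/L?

Overall dilution factor = 10 × 3.004 × 1000 × 4 = 1.20 × 10⁵.
Original = 3.86 μg/L × 1.20 × 10⁵ = 4.64 × 10⁵ μg/L = 464 mg/L.

464 mg/L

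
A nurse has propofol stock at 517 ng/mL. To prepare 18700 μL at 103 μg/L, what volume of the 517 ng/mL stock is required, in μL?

3730 μL

103 μg/L = 103 ng/mL.
V₁ = C₂V₂/C₁ = 103 × 18700 / 517 = 3726 μL.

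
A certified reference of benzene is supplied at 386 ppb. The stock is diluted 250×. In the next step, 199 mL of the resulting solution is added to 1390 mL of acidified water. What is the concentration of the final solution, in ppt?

193 ppt

Overall dilution factor = 250 × 7.985 = 1996.
386 ppb / 1996 = 0.193 ppb = 193 ppt.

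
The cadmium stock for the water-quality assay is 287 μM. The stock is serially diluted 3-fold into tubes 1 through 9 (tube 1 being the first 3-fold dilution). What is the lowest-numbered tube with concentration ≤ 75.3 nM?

Tube n has concentration 287 μM / 3ⁿ.
Need 3ⁿ ≥ 287 μM / 75.3 nM = 3811, so n ≥ 7.51.
First such tube: n = 8.

tube 8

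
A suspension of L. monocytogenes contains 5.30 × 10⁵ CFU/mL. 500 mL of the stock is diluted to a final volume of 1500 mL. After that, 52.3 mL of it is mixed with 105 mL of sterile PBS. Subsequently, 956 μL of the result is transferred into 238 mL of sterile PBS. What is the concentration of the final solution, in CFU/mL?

Overall dilution factor = 3 × 3.008 × 250.0 = 2255.
5.30 × 10⁵ CFU/mL / 2255 = 235 CFU/mL.

235 CFU/mL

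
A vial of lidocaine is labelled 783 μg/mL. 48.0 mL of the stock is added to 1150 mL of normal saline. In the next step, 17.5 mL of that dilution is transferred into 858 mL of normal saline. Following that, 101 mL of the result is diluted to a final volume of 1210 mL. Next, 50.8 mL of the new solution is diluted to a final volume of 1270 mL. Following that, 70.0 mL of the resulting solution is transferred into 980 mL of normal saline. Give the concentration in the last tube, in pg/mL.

140 pg/mL

Overall dilution factor = 24.96 × 50.03 × 11.98 × 25 × 15 = 5.61 × 10⁶.
783 μg/mL / 5.61 × 10⁶ = 1.40 × 10⁻⁴ μg/mL = 140 pg/mL.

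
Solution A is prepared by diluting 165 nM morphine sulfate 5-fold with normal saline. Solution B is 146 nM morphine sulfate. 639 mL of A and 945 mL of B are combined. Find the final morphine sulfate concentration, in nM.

C_A = 165 nM / 5 = 33.0 nM.
C_mix = (C_A·V_A + C_B·V_B)/(V_A + V_B) = (33.0×639 + 146×945) / 1584 = 100 nM.

100 nM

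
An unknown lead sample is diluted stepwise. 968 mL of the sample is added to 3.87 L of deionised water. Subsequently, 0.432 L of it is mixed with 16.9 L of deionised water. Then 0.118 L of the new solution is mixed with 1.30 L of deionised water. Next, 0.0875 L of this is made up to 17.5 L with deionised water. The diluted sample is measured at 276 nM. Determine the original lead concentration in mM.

Overall dilution factor = 4.998 × 40.12 × 12.02 × 200 = 4.82 × 10⁵.
Original = 276 nM × 4.82 × 10⁵ = 1.33 × 10⁸ nM = 133 mM.

133 mM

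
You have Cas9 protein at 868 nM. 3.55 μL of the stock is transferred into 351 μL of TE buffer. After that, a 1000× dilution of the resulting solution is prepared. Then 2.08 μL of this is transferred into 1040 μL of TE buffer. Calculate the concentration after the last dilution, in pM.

Overall dilution factor = 99.87 × 1000 × 501 = 5.00 × 10⁷.
868 nM / 5.00 × 10⁷ = 1.73 × 10⁻⁵ nM = 0.0173 pM.

0.0173 pM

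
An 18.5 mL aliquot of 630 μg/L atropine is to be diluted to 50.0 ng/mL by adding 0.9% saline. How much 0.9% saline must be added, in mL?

215 mL

50.0 ng/mL = 50.0 μg/L.
V₂ = C₁V₁/C₂ = 630 × 18.5 / 50.0 = 233 mL.
Diluent to add = V₂ − V₁ = 233 − 18.5 = 215 mL.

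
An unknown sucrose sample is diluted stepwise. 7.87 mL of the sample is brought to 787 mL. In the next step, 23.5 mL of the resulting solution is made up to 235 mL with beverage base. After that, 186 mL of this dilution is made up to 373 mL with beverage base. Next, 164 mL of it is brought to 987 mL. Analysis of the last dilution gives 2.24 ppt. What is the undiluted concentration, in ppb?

Overall dilution factor = 100 × 10 × 2.005 × 6.018 = 1.21 × 10⁴.
Original = 2.24 ppt × 1.21 × 10⁴ = 2.70 × 10⁴ ppt = 27.0 ppb.

27.0 ppb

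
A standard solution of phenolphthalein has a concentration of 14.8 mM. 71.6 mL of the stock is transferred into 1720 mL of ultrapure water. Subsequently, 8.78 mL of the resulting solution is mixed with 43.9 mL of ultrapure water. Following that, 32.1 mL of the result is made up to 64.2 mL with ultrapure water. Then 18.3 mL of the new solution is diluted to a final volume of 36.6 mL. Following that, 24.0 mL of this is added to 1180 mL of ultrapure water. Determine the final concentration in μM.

0.491 μM

Overall dilution factor = 25.02 × 6 × 2 × 2 × 50.17 = 3.01 × 10⁴.
14.8 mM / 3.01 × 10⁴ = 4.91 × 10⁻⁴ mM = 0.491 μM.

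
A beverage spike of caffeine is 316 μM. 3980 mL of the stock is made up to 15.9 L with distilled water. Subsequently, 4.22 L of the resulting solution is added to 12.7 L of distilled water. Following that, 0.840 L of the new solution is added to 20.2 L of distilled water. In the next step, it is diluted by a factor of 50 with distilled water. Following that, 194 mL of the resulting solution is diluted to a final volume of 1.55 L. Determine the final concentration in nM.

1.97 nM

Overall dilution factor = 3.995 × 4.009 × 25.05 × 50 × 7.990 = 1.60 × 10⁵.
316 μM / 1.60 × 10⁵ = 1.97 × 10⁻³ μM = 1.97 nM.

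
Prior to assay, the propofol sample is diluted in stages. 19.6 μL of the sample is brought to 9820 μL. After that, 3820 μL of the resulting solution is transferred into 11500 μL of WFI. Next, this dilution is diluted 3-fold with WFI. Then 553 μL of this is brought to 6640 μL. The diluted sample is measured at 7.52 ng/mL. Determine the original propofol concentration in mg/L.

Overall dilution factor = 501.0 × 4.010 × 3 × 12.01 = 7.24 × 10⁴.
Original = 7.52 ng/mL × 7.24 × 10⁴ = 5.44 × 10⁵ ng/mL = 544 mg/L.

544 mg/L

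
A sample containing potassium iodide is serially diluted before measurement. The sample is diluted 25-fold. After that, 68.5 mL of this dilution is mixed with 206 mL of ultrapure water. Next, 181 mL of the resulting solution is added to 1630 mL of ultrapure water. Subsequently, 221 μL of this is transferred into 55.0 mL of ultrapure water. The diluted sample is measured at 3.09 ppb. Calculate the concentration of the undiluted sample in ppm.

774 ppm

Overall dilution factor = 25 × 4.007 × 10.01 × 249.9 = 2.50 × 10⁵.
Original = 3.09 ppb × 2.50 × 10⁵ = 7.74 × 10⁵ ppb = 774 ppm.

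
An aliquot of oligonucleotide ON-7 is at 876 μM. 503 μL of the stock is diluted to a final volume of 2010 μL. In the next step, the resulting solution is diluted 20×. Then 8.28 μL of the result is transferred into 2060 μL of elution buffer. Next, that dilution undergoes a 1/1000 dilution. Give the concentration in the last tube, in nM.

0.0439 nM

Overall dilution factor = 3.996 × 20 × 249.8 × 1000 = 2.00 × 10⁷.
876 μM / 2.00 × 10⁷ = 4.39 × 10⁻⁵ μM = 0.0439 nM.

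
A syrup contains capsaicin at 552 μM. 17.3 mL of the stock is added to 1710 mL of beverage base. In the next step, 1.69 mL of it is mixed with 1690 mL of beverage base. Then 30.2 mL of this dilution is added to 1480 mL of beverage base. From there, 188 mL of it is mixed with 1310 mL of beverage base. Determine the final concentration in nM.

Overall dilution factor = 99.84 × 1001 × 50.01 × 7.968 = 3.98 × 10⁷.
552 μM / 3.98 × 10⁷ = 1.39 × 10⁻⁵ μM = 0.0139 nM.

0.0139 nM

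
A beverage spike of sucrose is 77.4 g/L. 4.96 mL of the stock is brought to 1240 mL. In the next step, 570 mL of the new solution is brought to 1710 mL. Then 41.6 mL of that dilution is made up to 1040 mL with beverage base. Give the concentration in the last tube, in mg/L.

4.13 mg/L

Overall dilution factor = 250 × 3 × 25 = 1.88 × 10⁴.
77.4 g/L / 1.88 × 10⁴ = 4.13 × 10⁻³ g/L = 4.13 mg/L.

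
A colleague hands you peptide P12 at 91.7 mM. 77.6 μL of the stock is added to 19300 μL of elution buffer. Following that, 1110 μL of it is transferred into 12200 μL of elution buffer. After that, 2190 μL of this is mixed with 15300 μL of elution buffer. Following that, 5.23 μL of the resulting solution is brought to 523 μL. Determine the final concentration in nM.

38.3 nM

Overall dilution factor = 249.7 × 11.99 × 7.986 × 100 = 2.39 × 10⁶.
91.7 mM / 2.39 × 10⁶ = 3.83 × 10⁻⁵ mM = 38.3 nM.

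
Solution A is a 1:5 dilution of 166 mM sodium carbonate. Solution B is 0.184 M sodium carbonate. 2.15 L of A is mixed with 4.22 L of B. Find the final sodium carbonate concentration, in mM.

C_A = 166 mM / 5 = 33.2 mM.
C_B = 0.184 M = 184 mM.
C_mix = (C_A·V_A + C_B·V_B)/(V_A + V_B) = (33.2×2.15 + 184×4.22) / 6.370 = 133 mM.

133 mM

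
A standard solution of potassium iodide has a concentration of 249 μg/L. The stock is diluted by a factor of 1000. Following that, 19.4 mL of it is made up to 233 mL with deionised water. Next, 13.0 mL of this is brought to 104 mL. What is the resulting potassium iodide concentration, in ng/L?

2.59 ng/L

Overall dilution factor = 1000 × 12.01 × 8 = 9.61 × 10⁴.
249 μg/L / 9.61 × 10⁴ = 2.59 × 10⁻³ μg/L = 2.59 ng/L.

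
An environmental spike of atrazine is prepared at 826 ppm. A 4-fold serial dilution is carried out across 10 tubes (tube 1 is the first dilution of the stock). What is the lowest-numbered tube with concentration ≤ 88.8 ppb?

Tube n has concentration 826 ppm / 4ⁿ.
Need 4ⁿ ≥ 826 ppm / 88.8 ppb = 9302, so n ≥ 6.59.
First such tube: n = 7.

tube 7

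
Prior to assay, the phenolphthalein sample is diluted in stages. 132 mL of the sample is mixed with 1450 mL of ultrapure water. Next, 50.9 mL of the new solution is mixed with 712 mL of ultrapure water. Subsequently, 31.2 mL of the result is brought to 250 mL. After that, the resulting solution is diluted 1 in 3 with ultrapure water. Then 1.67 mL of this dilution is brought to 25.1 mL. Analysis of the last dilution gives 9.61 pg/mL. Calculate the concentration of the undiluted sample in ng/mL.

624 ng/mL

Overall dilution factor = 11.98 × 14.99 × 8.013 × 3 × 15.03 = 6.49 × 10⁴.
Original = 9.61 pg/mL × 6.49 × 10⁴ = 6.24 × 10⁵ pg/mL = 624 ng/mL.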